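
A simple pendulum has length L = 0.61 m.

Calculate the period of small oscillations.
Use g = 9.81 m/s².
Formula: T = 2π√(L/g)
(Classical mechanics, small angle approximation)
T = 2π√(L/g) = 2π√(0.61/9.81) = 1.567 s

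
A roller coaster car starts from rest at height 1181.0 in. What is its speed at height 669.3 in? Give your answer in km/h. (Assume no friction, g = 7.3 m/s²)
mgh₁ = ½mv₂² + mgh₂ → v₂ = √(2g(h₁−h₂)) = √(2×7.3×(30−17)) = 13.78 m/s = 49.59 km/h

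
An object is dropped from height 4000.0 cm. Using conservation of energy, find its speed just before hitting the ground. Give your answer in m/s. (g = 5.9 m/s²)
mgh = ½mv² → v = √(2gh) = √(2×5.9×40) = 21.73 m/s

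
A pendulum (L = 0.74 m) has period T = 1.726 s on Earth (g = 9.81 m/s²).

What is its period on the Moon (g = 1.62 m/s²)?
T = 2π√(L/g), so T_moon/T_earth = √(g_earth/g_moon)
T_moon = 2π√(0.74/1.62) = 4.247 s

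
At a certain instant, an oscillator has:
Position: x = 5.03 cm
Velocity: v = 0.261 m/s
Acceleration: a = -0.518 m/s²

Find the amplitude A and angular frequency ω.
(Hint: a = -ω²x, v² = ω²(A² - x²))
a = −ω²x → ω = √(|a|/x) = √(0.518/0.0503) = 3.209 rad/s
v² = ω²(A² − x²) → A = √(x² + v²/ω²) = √(0.0503² + 0.261²/3.209²) = 0.09563 m = 9.563 cm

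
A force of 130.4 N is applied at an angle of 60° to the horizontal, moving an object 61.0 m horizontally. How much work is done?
W = Fd cosθ = 130.4×61.0×cos(60°) = 3977.2 J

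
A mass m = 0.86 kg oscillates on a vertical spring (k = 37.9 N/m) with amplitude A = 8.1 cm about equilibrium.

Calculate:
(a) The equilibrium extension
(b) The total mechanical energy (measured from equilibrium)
x_eq = mg/k = 0.86×9.81/37.9 = 0.2226 m = 22.26 cm
E = ½kA² = ½×37.9×(0.081)² = 0.1243 J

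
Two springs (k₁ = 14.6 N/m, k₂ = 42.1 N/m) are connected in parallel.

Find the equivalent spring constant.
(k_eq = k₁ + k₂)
k_eq = k₁ + k₂ = 14.6 + 42.1 = 56.7 N/m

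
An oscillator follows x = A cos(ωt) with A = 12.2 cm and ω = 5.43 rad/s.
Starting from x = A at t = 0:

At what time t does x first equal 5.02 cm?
cos(ωt) = x/A = 5.02/12.2 = 0.4115
ωt = arccos(0.4115) = 1.147 rad
t = 1.147/5.43 = 0.2112 s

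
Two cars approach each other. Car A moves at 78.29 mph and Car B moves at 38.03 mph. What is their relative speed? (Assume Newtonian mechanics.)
v_rel = v_A + v_B = 78.29 + 38.03 = 116.3 mph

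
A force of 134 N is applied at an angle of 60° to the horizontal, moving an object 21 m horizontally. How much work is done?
W = Fd cosθ = 134×21×cos(60°) = 1407.0 J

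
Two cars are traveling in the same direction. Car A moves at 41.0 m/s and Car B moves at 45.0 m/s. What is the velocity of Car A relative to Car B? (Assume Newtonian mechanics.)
v_rel = v_A - v_B = 41.0 - 45.0 = -4.0 m/s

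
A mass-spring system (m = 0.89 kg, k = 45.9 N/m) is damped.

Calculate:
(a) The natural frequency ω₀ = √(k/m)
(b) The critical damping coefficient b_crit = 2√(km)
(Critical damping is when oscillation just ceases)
ω₀ = √(k/m) = √(45.9/0.89) = 7.181 rad/s
b_crit = 2√(km) = 2√(45.9×0.89) = 12.78 kg/s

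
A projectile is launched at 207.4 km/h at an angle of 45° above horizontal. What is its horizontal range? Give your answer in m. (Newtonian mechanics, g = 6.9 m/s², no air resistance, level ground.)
R = v₀² sin(2θ) / g (with unit conversion) = 481.0 m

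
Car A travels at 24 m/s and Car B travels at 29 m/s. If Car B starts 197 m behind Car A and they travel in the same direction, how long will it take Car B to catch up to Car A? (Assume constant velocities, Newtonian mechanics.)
Relative speed: v_rel = 29 - 24 = 5 m/s
Time to catch: t = d₀/v_rel = 197/5 = 39.4 s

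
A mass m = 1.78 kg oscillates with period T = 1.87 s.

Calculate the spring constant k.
T = 2π√(m/k) → k = m(2π/T)² = 1.78×(2π/1.87)² = 20.1 N/m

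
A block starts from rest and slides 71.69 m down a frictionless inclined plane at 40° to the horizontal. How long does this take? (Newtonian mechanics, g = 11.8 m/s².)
a = g sin(θ) = 11.8 × sin(40°) = 7.58 m/s²
t = √(2d/a) = √(2 × 71.69 / 7.58) = 4.35 s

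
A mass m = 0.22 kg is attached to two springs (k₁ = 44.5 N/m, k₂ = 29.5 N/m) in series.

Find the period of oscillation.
k_eq = k₁k₂/(k₁+k₂) = 17.74 N/m
T = 2π√(m/k_eq) = 2π√(0.22/17.74) = 0.6997 s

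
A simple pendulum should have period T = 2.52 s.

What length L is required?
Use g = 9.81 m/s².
T = 2π√(L/g) → L = g(T/2π)² = 9.81×(2.52/2π)² = 1.578 m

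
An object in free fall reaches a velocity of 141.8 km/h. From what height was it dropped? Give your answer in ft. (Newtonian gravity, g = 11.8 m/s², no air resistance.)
h = v²/(2g) (with unit conversion) = 215.7 ft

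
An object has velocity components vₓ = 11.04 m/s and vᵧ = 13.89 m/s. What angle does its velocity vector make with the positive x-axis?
θ = arctan(vᵧ/vₓ) = arctan(13.89/11.04) = 51.52°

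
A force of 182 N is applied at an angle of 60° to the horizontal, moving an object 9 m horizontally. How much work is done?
W = Fd cosθ = 182×9×cos(60°) = 819.0 J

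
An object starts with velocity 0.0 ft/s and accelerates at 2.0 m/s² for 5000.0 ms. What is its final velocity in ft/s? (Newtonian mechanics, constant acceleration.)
v = v₀ + at (with unit conversion) = 32.81 ft/s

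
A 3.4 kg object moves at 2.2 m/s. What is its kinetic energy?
KE = ½mv² = ½×3.4×2.2² = 8.228 J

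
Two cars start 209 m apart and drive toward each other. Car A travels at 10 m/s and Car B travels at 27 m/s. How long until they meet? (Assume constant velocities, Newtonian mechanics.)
Combined speed: v_combined = 10 + 27 = 37 m/s
Time to meet: t = d/37 = 209/37 = 5.65 s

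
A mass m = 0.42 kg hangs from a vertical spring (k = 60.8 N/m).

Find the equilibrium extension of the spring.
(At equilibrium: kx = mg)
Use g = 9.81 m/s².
x_eq = mg/k = 0.42×9.81/60.8 = 0.06777 m = 6.777 cm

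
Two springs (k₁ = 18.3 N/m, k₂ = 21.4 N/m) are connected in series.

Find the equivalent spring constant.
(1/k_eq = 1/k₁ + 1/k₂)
1/k_eq = 1/18.3 + 1/21.4 = 0.10137; k_eq = 9.864 N/m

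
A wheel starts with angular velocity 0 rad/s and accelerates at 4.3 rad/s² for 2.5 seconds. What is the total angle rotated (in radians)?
θ = ω₀t + ½αt² = 0×2.5 + ½×4.3×2.5² = 13.44 rad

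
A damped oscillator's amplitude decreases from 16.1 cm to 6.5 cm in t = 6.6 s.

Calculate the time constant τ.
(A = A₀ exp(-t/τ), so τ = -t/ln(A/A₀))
A/A₀ = 6.5/16.1 = 0.4037; ln(A/A₀) = -0.907
τ = −t/ln(A/A₀) = −6.6/-0.907 = 7.277 s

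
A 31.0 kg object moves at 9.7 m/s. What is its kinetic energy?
KE = ½mv² = ½×31.0×9.7² = 1458.395 J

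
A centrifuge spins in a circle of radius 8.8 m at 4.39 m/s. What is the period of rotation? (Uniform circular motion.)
T = 2πr/v = 2π×8.8/4.39 = 12.59 s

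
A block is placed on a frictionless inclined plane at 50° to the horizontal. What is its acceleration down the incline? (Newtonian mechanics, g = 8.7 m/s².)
a = g sin(θ) = 8.7 × sin(50°) = 8.7 × 0.766 = 6.66 m/s²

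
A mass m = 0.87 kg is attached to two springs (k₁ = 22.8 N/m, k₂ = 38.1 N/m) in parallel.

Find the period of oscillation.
k_eq = k₁+k₂ = 60.9 N/m
T = 2π√(m/k_eq) = 2π√(0.87/60.9) = 0.751 s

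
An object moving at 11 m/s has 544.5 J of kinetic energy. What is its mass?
KE = ½mv² → m = 2KE/v² = 2×544.5/11² = 9.0 kg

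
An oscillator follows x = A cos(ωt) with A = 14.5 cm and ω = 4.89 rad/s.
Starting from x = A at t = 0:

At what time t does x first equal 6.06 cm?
cos(ωt) = x/A = 6.06/14.5 = 0.4179
ωt = arccos(0.4179) = 1.14 rad
t = 1.14/4.89 = 0.2331 s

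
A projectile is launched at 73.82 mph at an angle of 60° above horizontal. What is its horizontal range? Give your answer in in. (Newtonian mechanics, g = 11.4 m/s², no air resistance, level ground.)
R = v₀² sin(2θ) / g (with unit conversion) = 3257.0 in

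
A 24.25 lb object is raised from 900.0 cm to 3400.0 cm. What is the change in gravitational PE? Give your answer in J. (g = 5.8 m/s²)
ΔPE = mg(h₂ − h₁) = 11 kg × 5.8 m/s² × (34 − 9) m = 1595 J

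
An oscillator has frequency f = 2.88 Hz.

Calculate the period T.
T = 1/f = 1/2.88 = 0.3472 s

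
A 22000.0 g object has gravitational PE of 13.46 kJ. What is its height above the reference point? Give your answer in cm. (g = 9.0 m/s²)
PE = mgh → h = PE/(mg) = 1.346e+04 J / (22 kg × 9.0 m/s²) = 67.98 m = 6798.0 cm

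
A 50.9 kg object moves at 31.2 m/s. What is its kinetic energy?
KE = ½mv² = ½×50.9×31.2² = 24774.05 J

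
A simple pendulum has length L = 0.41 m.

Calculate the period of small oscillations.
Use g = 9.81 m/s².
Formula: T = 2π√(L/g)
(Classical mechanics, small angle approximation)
T = 2π√(L/g) = 2π√(0.41/9.81) = 1.285 s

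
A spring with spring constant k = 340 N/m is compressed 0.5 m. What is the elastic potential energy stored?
PE = ½kx² = ½×340×0.5² = 42.5 J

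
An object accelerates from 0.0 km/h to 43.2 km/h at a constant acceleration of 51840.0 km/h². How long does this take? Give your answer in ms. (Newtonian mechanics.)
t = (v - v₀)/a (with unit conversion) = 3000.0 ms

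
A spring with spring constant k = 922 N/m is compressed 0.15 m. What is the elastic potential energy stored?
PE = ½kx² = ½×922×0.15² = 10.37 J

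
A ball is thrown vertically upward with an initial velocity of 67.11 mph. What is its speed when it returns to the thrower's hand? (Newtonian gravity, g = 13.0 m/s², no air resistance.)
By conservation of energy, the ball returns at the same speed = 67.11 mph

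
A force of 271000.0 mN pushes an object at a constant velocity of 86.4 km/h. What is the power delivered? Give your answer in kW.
P = Fv = 271 N × 24 m/s = 6504 W = 6.504 kW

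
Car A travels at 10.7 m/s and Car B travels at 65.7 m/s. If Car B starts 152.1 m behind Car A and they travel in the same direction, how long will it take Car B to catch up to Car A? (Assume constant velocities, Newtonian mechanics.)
Relative speed: v_rel = 65.7 - 10.7 = 55 m/s
Time to catch: t = d₀/v_rel = 152.1/55 = 2.77 s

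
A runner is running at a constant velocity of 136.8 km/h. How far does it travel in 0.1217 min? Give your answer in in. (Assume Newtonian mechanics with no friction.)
d = vt (with unit conversion) = 10920.0 in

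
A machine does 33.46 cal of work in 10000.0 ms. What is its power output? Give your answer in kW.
P = W/t = 140 J / 10 s = 14 W = 0.014 kW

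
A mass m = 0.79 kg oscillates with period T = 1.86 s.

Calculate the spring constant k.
T = 2π√(m/k) → k = m(2π/T)² = 0.79×(2π/1.86)² = 9.015 N/m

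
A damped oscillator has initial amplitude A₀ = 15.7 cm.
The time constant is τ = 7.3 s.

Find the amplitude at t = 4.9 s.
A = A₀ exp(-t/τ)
A = A₀ exp(−t/τ) = 15.7×exp(−4.9/7.3) = 8.024 cm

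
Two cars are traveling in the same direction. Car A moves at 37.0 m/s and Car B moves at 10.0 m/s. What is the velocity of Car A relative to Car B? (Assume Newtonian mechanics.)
v_rel = v_A - v_B = 37.0 - 10.0 = 27.0 m/s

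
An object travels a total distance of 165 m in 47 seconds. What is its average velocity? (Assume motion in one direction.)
v_avg = Δd / Δt = 165 / 47 = 3.51 m/s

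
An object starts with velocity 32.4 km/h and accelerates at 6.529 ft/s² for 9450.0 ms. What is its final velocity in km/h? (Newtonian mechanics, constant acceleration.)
v = v₀ + at (with unit conversion) = 100.1 km/h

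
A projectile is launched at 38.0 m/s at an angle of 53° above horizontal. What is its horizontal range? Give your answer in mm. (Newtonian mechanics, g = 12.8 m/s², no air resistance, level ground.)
R = v₀² sin(2θ) / g (with unit conversion) = 108400.0 mm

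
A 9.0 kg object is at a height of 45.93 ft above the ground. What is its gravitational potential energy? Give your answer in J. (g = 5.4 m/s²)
PE = mgh = 9 kg × 5.4 m/s² × 14 m = 680.4 J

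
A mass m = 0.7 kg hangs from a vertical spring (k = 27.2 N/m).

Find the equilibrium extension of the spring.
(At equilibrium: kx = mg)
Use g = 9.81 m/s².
x_eq = mg/k = 0.7×9.81/27.2 = 0.2525 m = 25.25 cm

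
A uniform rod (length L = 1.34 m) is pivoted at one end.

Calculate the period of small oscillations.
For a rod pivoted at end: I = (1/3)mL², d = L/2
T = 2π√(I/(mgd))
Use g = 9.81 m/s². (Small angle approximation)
I/m = (1/3)L² = 0.5985 m²; d = L/2 = 0.67 m
T = 2π√(I/(mgd)) = 2π√(0.5985/(9.81×0.67)) = 1.896 s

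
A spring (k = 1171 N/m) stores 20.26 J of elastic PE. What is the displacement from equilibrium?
PE = ½kx² → x = √(2PE/k) = √(2×20.26/1171) = 0.186 m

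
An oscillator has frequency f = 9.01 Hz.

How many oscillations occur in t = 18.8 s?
n = f×t = 9.01×18.8 = 169.4 oscillations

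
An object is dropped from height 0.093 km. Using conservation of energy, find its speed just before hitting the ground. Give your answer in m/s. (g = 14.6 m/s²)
mgh = ½mv² → v = √(2gh) = √(2×14.6×93) = 52.11 m/s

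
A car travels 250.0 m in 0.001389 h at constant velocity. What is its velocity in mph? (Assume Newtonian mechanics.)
v = d/t (with unit conversion) = 111.8 mph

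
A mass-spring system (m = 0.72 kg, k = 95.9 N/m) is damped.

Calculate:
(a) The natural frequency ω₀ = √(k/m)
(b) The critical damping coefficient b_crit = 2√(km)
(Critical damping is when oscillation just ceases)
ω₀ = √(k/m) = √(95.9/0.72) = 11.54 rad/s
b_crit = 2√(km) = 2√(95.9×0.72) = 16.62 kg/s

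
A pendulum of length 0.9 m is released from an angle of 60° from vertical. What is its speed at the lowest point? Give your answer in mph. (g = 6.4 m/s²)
h = L(1 − cosθ) = 0.9×(1 − cos60°) = 0.45 m
v = √(2gh) = √(2×6.4×0.45) = 2.4 m/s = 5.369 mph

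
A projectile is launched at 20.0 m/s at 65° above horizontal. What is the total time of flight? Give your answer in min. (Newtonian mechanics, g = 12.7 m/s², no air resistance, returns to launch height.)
T = 2v₀sin(θ)/g (with unit conversion) = 0.04758 min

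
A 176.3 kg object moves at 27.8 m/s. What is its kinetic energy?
KE = ½mv² = ½×176.3×27.8² = 68125.85 J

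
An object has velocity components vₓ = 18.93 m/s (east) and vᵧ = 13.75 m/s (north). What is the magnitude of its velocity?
|v| = √(vₓ² + vᵧ²) = √(18.93² + 13.75²) = √(547.407) = 23.4 m/s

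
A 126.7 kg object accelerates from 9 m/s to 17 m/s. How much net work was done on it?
W_net = ΔKE = ½m(v₂² − v₁²) = ½×126.7×(17² − 9²) = 13176.8 J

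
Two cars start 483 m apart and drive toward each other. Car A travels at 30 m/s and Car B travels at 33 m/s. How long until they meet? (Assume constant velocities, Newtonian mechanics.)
Combined speed: v_combined = 30 + 33 = 63 m/s
Time to meet: t = d/63 = 483/63 = 7.67 s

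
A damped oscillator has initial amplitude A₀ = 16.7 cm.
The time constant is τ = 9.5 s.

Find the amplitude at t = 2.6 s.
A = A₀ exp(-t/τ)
A = A₀ exp(−t/τ) = 16.7×exp(−2.6/9.5) = 12.7 cm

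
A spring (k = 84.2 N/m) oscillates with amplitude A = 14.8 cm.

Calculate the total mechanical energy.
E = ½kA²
E = ½kA² = ½×84.2×(0.148)² = 0.9222 J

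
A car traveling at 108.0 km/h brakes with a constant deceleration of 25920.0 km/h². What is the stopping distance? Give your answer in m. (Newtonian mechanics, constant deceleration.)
d = v₀² / (2a) (with unit conversion) = 225.0 m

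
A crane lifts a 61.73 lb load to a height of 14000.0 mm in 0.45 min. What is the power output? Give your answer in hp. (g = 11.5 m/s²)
W = mgh = 28×11.5×14 = 4508 J
P = W/t = 4508/27 = 167 W = 0.2239 hp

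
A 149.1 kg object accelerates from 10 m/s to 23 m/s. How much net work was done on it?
W_net = ΔKE = ½m(v₂² − v₁²) = ½×149.1×(23² − 10²) = 31981.95 J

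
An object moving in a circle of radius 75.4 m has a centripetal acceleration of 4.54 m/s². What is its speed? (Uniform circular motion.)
v = √(a_c × r) = √(4.54 × 75.4) = 18.5 m/s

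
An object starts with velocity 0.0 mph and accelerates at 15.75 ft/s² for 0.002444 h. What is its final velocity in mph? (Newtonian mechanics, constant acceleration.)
v = v₀ + at (with unit conversion) = 94.48 mph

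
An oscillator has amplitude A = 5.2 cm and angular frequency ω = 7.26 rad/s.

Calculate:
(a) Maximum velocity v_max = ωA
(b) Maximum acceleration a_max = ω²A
v_max = ωA = 7.26×0.052 = 0.3775 m/s
a_max = ω²A = 7.26²×0.052 = 2.741 m/s²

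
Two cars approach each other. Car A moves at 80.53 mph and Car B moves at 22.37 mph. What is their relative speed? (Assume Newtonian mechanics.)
v_rel = v_A + v_B = 80.53 + 22.37 = 102.9 mph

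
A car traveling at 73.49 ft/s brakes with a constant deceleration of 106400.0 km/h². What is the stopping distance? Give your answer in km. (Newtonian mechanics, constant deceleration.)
d = v₀² / (2a) (with unit conversion) = 0.03056 km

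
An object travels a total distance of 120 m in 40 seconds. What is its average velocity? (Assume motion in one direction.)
v_avg = Δd / Δt = 120 / 40 = 3.0 m/s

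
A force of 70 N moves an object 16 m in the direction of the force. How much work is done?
W = Fd = 70×16 = 1120.0 J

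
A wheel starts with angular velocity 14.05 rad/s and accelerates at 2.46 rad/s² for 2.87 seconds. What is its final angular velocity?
ω = ω₀ + αt = 14.05 + 2.46 × 2.87 = 21.11 rad/s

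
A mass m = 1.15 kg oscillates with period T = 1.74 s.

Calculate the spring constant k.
T = 2π√(m/k) → k = m(2π/T)² = 1.15×(2π/1.74)² = 15 N/m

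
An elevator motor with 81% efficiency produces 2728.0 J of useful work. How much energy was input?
W_in = W_out/η = 2728.0/0.81 = 3367.9 J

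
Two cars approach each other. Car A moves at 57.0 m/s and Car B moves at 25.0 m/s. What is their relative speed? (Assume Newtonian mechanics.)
v_rel = v_A + v_B = 57.0 + 25.0 = 82.0 m/s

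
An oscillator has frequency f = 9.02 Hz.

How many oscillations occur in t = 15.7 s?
n = f×t = 9.02×15.7 = 141.6 oscillations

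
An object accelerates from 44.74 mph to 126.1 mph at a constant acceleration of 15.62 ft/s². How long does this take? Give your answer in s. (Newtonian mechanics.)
t = (v - v₀)/a (with unit conversion) = 7.639 s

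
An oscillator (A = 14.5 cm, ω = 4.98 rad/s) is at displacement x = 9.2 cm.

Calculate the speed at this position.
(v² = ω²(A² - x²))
v = ω√(A² − x²) = 4.98×√(0.145² − 0.092²) = 0.5581 m/s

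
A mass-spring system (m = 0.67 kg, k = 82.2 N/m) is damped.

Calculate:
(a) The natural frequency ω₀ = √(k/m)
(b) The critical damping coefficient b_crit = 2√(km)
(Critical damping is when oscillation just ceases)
ω₀ = √(k/m) = √(82.2/0.67) = 11.08 rad/s
b_crit = 2√(km) = 2√(82.2×0.67) = 14.84 kg/s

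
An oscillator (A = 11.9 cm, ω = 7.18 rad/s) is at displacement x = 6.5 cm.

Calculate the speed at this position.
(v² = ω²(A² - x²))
v = ω√(A² − x²) = 7.18×√(0.119² − 0.065²) = 0.7157 m/s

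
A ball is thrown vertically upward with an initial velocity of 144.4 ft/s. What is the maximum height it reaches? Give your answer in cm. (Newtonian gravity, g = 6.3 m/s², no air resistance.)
h_max = v₀²/(2g) (with unit conversion) = 15370.0 cm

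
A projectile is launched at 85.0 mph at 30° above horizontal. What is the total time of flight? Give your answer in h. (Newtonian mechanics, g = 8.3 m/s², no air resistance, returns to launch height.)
T = 2v₀sin(θ)/g (with unit conversion) = 0.001272 h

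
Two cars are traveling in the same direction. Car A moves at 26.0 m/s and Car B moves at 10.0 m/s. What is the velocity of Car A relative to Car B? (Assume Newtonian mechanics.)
v_rel = v_A - v_B = 26.0 - 10.0 = 16.0 m/s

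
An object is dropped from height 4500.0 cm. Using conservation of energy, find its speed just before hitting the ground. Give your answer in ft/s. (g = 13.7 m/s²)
mgh = ½mv² → v = √(2gh) = √(2×13.7×45) = 35.11 m/s = 115.2 ft/s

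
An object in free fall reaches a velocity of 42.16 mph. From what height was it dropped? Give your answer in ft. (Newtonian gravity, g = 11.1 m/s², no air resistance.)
h = v²/(2g) (with unit conversion) = 52.5 ft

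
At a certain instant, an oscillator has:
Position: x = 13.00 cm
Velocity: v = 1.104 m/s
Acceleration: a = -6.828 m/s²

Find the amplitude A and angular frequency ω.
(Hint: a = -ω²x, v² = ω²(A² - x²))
a = −ω²x → ω = √(|a|/x) = √(6.828/0.13) = 7.247 rad/s
v² = ω²(A² − x²) → A = √(x² + v²/ω²) = √(0.13² + 1.104²/7.247²) = 0.2003 m = 20.03 cm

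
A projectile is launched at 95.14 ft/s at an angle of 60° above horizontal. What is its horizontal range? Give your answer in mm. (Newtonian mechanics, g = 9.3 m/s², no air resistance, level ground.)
R = v₀² sin(2θ) / g (with unit conversion) = 78310.0 mm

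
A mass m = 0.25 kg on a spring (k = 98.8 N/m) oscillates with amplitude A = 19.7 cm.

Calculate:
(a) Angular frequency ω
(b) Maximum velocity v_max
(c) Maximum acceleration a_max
ω = √(k/m) = √(98.8/0.25) = 19.88 rad/s
v_max = ωA = 19.88×0.197 = 3.916 m/s
a_max = ω²A = 19.88²×0.197 = 77.85 m/s²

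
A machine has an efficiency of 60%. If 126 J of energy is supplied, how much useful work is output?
W_out = η × W_in = 0.6 × 126 = 75.6 J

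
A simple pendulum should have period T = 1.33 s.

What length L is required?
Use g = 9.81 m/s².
T = 2π√(L/g) → L = g(T/2π)² = 9.81×(1.33/2π)² = 0.4396 m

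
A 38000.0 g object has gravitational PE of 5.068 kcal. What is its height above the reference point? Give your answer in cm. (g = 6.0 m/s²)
PE = mgh → h = PE/(mg) = 2.12e+04 J / (38 kg × 6.0 m/s²) = 93 m = 9300.0 cm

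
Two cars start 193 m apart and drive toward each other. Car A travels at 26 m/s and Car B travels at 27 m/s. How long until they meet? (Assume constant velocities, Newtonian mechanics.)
Combined speed: v_combined = 26 + 27 = 53 m/s
Time to meet: t = d/53 = 193/53 = 3.64 s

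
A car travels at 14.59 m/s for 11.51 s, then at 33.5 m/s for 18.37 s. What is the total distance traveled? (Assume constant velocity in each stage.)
d₁ = v₁t₁ = 14.59 × 11.51 = 167.931 m
d₂ = v₂t₂ = 33.5 × 18.37 = 615.395 m
d_total = 167.931 + 615.395 = 783.33 m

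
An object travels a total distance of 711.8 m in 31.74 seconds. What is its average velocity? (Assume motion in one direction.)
v_avg = Δd / Δt = 711.8 / 31.74 = 22.43 m/s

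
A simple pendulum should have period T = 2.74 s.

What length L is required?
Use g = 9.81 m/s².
T = 2π√(L/g) → L = g(T/2π)² = 9.81×(2.74/2π)² = 1.866 m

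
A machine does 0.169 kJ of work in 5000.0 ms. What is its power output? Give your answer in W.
P = W/t = 169 J / 5 s = 33.8 W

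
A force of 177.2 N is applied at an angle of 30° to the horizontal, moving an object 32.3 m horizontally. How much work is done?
W = Fd cosθ = 177.2×32.3×cos(30°) = 4956.7 J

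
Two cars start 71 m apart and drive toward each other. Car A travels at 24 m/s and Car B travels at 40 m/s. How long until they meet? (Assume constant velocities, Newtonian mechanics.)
Combined speed: v_combined = 24 + 40 = 64 m/s
Time to meet: t = d/64 = 71/64 = 1.11 s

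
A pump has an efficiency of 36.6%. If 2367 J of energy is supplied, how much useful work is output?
W_out = η × W_in = 0.366 × 2367 = 866.32 J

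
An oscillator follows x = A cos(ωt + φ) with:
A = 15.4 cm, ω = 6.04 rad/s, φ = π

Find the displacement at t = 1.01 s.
x = A cos(ωt + φ) = 15.4×cos(6.04×1.01 + π) = -15.14 cm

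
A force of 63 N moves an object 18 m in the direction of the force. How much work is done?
W = Fd = 63×18 = 1134.0 J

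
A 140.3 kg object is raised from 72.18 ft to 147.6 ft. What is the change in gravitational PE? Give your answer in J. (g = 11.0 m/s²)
ΔPE = mg(h₂ − h₁) = 140.3 kg × 11.0 m/s² × (44.99 − 22) m = 3.548e+04 J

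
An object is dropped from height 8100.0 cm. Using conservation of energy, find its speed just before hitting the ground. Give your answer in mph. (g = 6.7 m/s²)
mgh = ½mv² → v = √(2gh) = √(2×6.7×81) = 32.95 m/s = 73.7 mph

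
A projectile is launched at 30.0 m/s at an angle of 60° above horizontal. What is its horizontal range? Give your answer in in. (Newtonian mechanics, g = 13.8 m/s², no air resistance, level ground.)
R = v₀² sin(2θ) / g (with unit conversion) = 2224.0 in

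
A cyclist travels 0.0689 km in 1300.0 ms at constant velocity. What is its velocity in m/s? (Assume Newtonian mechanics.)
v = d/t (with unit conversion) = 53.0 m/s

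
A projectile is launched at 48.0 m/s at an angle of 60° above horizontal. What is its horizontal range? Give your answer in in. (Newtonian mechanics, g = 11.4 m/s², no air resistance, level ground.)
R = v₀² sin(2θ) / g (with unit conversion) = 6891.0 in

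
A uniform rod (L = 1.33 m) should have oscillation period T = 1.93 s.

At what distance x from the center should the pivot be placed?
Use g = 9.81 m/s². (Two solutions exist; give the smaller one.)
T = 2π√((L²/12 + x²)/(gx)). Let c = T²g/(4π²) = 0.9256.
x² − cx + L²/12 = 0 → x = (c − √(c² − L²/3))/2 = 0.2044 m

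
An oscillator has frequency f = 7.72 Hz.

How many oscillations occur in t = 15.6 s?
n = f×t = 7.72×15.6 = 120.4 oscillations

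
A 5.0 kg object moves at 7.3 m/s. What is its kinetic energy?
KE = ½mv² = ½×5.0×7.3² = 133.225 J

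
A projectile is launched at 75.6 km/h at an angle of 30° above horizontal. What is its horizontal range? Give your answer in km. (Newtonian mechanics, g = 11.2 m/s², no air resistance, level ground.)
R = v₀² sin(2θ) / g (with unit conversion) = 0.0341 km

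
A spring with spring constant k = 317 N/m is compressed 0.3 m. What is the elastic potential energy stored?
PE = ½kx² = ½×317×0.3² = 14.26 J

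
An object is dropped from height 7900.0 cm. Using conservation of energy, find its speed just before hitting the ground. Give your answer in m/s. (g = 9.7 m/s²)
mgh = ½mv² → v = √(2gh) = √(2×9.7×79) = 39.15 m/s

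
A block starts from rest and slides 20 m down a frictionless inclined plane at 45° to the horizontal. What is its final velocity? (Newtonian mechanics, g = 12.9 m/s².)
a = g sin(θ) = 12.9 × sin(45°) = 9.12 m/s²
v = √(2ad) = √(2 × 9.12 × 20) = 19.1 m/s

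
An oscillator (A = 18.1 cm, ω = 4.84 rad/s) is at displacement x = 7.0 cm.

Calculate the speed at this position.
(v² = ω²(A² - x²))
v = ω√(A² − x²) = 4.84×√(0.181² − 0.07²) = 0.8079 m/s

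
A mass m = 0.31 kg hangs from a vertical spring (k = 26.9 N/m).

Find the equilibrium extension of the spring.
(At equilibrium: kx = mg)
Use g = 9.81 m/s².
x_eq = mg/k = 0.31×9.81/26.9 = 0.1131 m = 11.31 cm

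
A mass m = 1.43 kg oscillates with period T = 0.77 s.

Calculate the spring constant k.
T = 2π√(m/k) → k = m(2π/T)² = 1.43×(2π/0.77)² = 95.22 N/m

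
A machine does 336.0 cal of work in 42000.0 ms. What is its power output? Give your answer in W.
P = W/t = 1406 J / 42 s = 33.47 W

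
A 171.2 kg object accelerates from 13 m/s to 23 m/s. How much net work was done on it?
W_net = ΔKE = ½m(v₂² − v₁²) = ½×171.2×(23² − 13²) = 30816.0 J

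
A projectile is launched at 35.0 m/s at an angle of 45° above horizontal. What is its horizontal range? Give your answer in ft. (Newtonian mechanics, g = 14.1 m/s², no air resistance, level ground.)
R = v₀² sin(2θ) / g (with unit conversion) = 285.0 ft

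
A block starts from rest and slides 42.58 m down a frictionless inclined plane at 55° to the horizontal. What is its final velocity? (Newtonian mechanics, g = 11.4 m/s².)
a = g sin(θ) = 11.4 × sin(55°) = 9.34 m/s²
v = √(2ad) = √(2 × 9.34 × 42.58) = 28.2 m/s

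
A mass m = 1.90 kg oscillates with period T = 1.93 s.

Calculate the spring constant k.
T = 2π√(m/k) → k = m(2π/T)² = 1.9×(2π/1.93)² = 20.14 N/m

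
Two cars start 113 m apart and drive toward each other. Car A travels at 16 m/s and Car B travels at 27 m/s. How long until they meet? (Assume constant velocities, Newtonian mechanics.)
Combined speed: v_combined = 16 + 27 = 43 m/s
Time to meet: t = d/43 = 113/43 = 2.63 s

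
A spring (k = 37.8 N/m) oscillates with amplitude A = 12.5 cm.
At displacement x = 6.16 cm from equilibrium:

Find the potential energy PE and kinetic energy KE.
E_total = ½kA² = ½×37.8×(0.125)² = 0.2953 J
PE = ½kx² = ½×37.8×(0.0616)² = 0.07172 J
KE = E_total − PE = 0.2236 J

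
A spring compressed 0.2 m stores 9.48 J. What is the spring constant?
PE = ½kx² → k = 2PE/x² = 2×9.48/0.2² = 474.0 N/m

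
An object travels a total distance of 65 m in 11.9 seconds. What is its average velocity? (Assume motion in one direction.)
v_avg = Δd / Δt = 65 / 11.9 = 5.46 m/s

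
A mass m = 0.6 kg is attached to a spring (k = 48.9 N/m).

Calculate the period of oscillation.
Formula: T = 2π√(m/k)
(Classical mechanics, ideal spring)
T = 2π√(m/k) = 2π√(0.6/48.9) = 0.696 s; f = 1/T = 1.437 Hz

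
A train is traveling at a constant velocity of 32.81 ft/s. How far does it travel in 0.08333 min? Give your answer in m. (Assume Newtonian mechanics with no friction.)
d = vt (with unit conversion) = 50.0 m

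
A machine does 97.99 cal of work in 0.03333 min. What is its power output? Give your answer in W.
P = W/t = 410 J / 2 s = 205 W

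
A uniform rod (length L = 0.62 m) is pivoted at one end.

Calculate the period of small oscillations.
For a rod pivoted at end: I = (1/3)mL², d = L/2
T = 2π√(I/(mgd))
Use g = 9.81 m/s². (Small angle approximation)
I/m = (1/3)L² = 0.1281 m²; d = L/2 = 0.31 m
T = 2π√(I/(mgd)) = 2π√(0.1281/(9.81×0.31)) = 1.29 s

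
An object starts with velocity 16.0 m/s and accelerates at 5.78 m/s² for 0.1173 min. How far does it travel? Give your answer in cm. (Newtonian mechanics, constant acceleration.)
d = v₀t + ½at² (with unit conversion) = 25580.0 cm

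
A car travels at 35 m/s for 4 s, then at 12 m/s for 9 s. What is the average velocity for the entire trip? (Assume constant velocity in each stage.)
d₁ = v₁t₁ = 35 × 4 = 140 m
d₂ = v₂t₂ = 12 × 9 = 108 m
d_total = 248 m, t_total = 13 s
v_avg = d_total/t_total = 248/13 = 19.08 m/s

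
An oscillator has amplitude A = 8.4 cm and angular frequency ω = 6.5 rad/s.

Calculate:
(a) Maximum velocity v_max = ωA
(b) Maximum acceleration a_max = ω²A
v_max = ωA = 6.5×0.084 = 0.546 m/s
a_max = ω²A = 6.5²×0.084 = 3.549 m/s²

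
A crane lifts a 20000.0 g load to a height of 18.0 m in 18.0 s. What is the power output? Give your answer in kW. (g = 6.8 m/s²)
W = mgh = 20×6.8×18 = 2448 J
P = W/t = 2448/18 = 136 W = 0.136 kW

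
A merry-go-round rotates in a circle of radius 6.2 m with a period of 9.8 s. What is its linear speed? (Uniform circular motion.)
v = 2πr/T = 2π×6.2/9.8 = 3.98 m/s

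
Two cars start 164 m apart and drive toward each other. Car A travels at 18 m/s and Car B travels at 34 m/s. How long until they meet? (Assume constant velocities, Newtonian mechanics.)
Combined speed: v_combined = 18 + 34 = 52 m/s
Time to meet: t = d/52 = 164/52 = 3.15 s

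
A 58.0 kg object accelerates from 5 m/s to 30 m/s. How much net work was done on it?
W_net = ΔKE = ½m(v₂² − v₁²) = ½×58.0×(30² − 5²) = 25375.0 J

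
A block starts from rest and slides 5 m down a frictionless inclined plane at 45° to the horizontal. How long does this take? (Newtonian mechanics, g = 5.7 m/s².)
a = g sin(θ) = 5.7 × sin(45°) = 4.03 m/s²
t = √(2d/a) = √(2 × 5 / 4.03) = 1.58 s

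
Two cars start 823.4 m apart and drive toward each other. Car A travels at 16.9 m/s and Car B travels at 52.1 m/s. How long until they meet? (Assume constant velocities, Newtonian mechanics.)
Combined speed: v_combined = 16.9 + 52.1 = 69 m/s
Time to meet: t = d/69 = 823.4/69 = 11.93 s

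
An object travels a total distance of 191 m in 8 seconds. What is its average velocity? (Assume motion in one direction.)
v_avg = Δd / Δt = 191 / 8 = 23.88 m/s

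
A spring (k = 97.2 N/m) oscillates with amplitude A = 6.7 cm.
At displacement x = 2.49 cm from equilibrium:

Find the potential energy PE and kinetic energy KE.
E_total = ½kA² = ½×97.2×(0.067)² = 0.2182 J
PE = ½kx² = ½×97.2×(0.0249)² = 0.03013 J
KE = E_total − PE = 0.188 J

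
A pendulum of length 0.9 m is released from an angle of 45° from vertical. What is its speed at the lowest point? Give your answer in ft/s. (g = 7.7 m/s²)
h = L(1 − cosθ) = 0.9×(1 − cos45°) = 0.2636 m
v = √(2gh) = √(2×7.7×0.2636) = 2.015 m/s = 6.61 ft/s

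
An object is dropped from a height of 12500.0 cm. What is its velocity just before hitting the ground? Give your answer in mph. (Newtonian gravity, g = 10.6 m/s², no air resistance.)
v = √(2gh) (with unit conversion) = 115.2 mph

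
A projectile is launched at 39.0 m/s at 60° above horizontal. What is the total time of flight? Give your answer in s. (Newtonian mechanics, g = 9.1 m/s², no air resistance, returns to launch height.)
T = 2v₀sin(θ)/g = 7.423 s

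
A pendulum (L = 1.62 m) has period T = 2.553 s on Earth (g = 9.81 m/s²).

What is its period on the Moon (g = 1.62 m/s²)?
T = 2π√(L/g), so T_moon/T_earth = √(g_earth/g_moon)
T_moon = 2π√(1.62/1.62) = 6.283 s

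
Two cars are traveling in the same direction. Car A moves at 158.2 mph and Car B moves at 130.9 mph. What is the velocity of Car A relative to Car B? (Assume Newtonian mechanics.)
v_rel = v_A - v_B = 158.2 - 130.9 = 27.3 mph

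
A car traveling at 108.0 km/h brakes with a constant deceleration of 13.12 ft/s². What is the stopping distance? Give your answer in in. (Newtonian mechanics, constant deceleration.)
d = v₀² / (2a) (with unit conversion) = 4430.0 in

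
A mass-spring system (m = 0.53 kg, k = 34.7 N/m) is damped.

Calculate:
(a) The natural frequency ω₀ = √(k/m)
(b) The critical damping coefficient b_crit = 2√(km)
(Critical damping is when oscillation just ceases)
ω₀ = √(k/m) = √(34.7/0.53) = 8.091 rad/s
b_crit = 2√(km) = 2√(34.7×0.53) = 8.577 kg/s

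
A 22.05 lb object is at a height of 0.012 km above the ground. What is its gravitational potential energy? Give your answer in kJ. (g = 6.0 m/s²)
PE = mgh = 10 kg × 6.0 m/s² × 12 m = 720.1 J = 0.7201 kJ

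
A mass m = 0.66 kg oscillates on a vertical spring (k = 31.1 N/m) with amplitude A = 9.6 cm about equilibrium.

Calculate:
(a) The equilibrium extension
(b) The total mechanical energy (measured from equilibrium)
x_eq = mg/k = 0.66×9.81/31.1 = 0.2082 m = 20.82 cm
E = ½kA² = ½×31.1×(0.096)² = 0.1433 J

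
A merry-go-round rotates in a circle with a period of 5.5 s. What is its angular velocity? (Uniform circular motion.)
ω = 2π/T = 2π/5.5 = 1.1424 rad/s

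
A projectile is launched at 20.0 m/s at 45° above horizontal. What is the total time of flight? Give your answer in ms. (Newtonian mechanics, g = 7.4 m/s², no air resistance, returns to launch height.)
T = 2v₀sin(θ)/g (with unit conversion) = 3822.0 ms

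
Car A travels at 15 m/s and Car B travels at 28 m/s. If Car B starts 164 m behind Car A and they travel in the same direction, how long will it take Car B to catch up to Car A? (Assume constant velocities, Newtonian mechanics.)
Relative speed: v_rel = 28 - 15 = 13 m/s
Time to catch: t = d₀/v_rel = 164/13 = 12.62 s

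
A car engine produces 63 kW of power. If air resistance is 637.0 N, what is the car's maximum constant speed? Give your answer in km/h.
P = Fv → v = P/F = 63000 W / 637 N = 98.9 m/s = 356.0 km/h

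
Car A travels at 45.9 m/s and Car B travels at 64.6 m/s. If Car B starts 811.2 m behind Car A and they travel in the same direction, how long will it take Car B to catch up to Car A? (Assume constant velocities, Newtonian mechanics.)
Relative speed: v_rel = 64.6 - 45.9 = 18.7 m/s
Time to catch: t = d₀/v_rel = 811.2/18.7 = 43.38 s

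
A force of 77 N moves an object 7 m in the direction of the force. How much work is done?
W = Fd = 77×7 = 539.0 J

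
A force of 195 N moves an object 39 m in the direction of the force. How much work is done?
W = Fd = 195×39 = 7605.0 J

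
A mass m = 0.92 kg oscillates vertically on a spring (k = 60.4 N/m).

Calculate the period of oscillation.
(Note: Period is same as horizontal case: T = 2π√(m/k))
T = 2π√(m/k) = 2π√(0.92/60.4) = 0.7755 s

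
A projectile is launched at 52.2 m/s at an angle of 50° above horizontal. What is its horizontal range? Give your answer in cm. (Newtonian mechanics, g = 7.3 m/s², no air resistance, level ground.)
R = v₀² sin(2θ) / g (with unit conversion) = 36760.0 cm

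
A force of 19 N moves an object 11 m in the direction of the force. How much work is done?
W = Fd = 19×11 = 209.0 J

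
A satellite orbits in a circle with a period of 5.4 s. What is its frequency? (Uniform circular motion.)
f = 1/T = 1/5.4 = 0.1852 Hz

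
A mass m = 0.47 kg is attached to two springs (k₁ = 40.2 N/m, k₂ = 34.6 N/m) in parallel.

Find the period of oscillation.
k_eq = k₁+k₂ = 74.8 N/m
T = 2π√(m/k_eq) = 2π√(0.47/74.8) = 0.4981 s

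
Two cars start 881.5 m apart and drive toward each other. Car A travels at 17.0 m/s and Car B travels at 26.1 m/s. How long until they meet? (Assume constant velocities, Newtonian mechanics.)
Combined speed: v_combined = 17.0 + 26.1 = 43.1 m/s
Time to meet: t = d/43.1 = 881.5/43.1 = 20.45 s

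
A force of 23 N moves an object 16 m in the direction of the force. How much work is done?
W = Fd = 23×16 = 368.0 J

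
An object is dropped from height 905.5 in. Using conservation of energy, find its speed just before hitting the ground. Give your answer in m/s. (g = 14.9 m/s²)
mgh = ½mv² → v = √(2gh) = √(2×14.9×23) = 26.18 m/s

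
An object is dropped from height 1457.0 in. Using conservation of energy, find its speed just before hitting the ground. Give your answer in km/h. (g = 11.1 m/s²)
mgh = ½mv² → v = √(2gh) = √(2×11.1×37.01) = 28.66 m/s = 103.2 km/h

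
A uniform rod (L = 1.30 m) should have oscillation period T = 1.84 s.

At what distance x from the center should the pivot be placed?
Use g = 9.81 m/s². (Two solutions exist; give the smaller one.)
T = 2π√((L²/12 + x²)/(gx)). Let c = T²g/(4π²) = 0.8413.
x² − cx + L²/12 = 0 → x = (c − √(c² − L²/3))/2 = 0.2306 m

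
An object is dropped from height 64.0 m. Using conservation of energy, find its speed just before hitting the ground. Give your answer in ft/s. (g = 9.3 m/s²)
mgh = ½mv² → v = √(2gh) = √(2×9.3×64) = 34.5 m/s = 113.2 ft/s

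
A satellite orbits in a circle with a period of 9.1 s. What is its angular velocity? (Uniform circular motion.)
ω = 2π/T = 2π/9.1 = 0.6905 rad/s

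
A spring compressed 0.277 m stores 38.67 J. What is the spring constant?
PE = ½kx² → k = 2PE/x² = 2×38.67/0.277² = 1008.0 N/m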